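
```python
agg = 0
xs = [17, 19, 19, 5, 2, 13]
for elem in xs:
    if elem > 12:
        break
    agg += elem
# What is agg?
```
Trace:
  agg=0
  agg=0, elem=17

Final answer: 0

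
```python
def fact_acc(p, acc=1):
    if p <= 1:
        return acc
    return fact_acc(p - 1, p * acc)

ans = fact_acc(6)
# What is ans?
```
Call trace:
fact_acc(p=6, acc=1)
  fact_acc(p=5, acc=6)
    fact_acc(p=4, acc=30)
      fact_acc(p=3, acc=120)
        fact_acc(p=2, acc=360)
          fact_acc(p=1, acc=720)
          -> return 720
        -> return 720
      -> return 720
    -> return 720
  -> return 720
-> return 720

Final answer: 720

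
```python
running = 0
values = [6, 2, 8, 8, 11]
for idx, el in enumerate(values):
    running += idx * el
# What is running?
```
Trace:
  running=0
  running=0, idx=0, el=6
  running=2, idx=1, el=2
  running=18, idx=2, el=8
  running=42, idx=3, el=8
  running=86, idx=4, el=11

Final answer: 86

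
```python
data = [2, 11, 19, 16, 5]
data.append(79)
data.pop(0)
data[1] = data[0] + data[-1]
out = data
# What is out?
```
Trace:
  data=[2, 11, 19, 16, 5]
  data=[2, 11, 19, 16, 5, 79]
  data=[11, 19, 16, 5, 79]
  data=[11, 90, 16, 5, 79]
  data=[11, 90, 16, 5, 79], out=[11, 90, 16, 5, 79]

Final answer: [11, 90, 16, 5, 79]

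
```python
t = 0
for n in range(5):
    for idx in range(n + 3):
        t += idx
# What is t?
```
Trace:
  t=0
  t=0, n=0, idx=0
  t=1, n=0, idx=1
  t=3, n=0, idx=2
  t=3, n=1, idx=0
  t=4, n=1, idx=1
  t=6, n=1, idx=2
  t=9, n=1, idx=3
  t=9, n=2, idx=0
  t=10, n=2, idx=1
  t=12, n=2, idx=2
  t=15, n=2, idx=3
  t=19, n=2, idx=4
  t=19, n=3, idx=0
  t=20, n=3, idx=1
  t=22, n=3, idx=2
  t=25, n=3, idx=3
  t=29, n=3, idx=4
  t=34, n=3, idx=5
  t=34, n=4, idx=0
  t=35, n=4, idx=1
  t=37, n=4, idx=2
  t=40, n=4, idx=3
  t=44, n=4, idx=4
  t=49, n=4, idx=5
  t=55, n=4, idx=6

Final answer: 55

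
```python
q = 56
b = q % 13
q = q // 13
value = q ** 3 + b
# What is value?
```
Trace:
  q=56
  q=56, b=4
  q=4, b=4
  q=4, b=4, value=68

Final answer: 68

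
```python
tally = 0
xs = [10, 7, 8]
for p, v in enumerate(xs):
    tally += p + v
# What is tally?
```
Trace:
  tally=0
  tally=10, p=0, v=10
  tally=18, p=1, v=7
  tally=28, p=2, v=8

Final answer: 28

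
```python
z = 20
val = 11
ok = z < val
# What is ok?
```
Trace:
  z=20
  z=20, val=11
  z=20, val=11, ok=False

Final answer: False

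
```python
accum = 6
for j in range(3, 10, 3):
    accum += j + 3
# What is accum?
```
Trace:
  accum=6
  accum=12, j=3
  accum=21, j=6
  accum=33, j=9

Final answer: 33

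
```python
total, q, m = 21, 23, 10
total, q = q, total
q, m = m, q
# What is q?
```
Trace:
  total=21, q=23, m=10
  total=23, q=21, m=10
  total=23, q=10, m=21

Final answer: 10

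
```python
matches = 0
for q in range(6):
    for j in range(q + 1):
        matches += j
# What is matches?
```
Trace:
  matches=0
  matches=0, q=0, j=0
  matches=0, q=1, j=0
  matches=1, q=1, j=1
  matches=1, q=2, j=0
  matches=2, q=2, j=1
  matches=4, q=2, j=2
  matches=4, q=3, j=0
  matches=5, q=3, j=1
  matches=7, q=3, j=2
  matches=10, q=3, j=3
  matches=10, q=4, j=0
  matches=11, q=4, j=1
  matches=13, q=4, j=2
  matches=16, q=4, j=3
  matches=20, q=4, j=4
  matches=20, q=5, j=0
  matches=21, q=5, j=1
  matches=23, q=5, j=2
  matches=26, q=5, j=3
  matches=30, q=5, j=4
  matches=35, q=5, j=5

Final answer: 35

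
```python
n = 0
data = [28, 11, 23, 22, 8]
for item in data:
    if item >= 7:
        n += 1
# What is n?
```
Trace:
  n=0
  n=1, item=28
  n=2, item=11
  n=3, item=23
  n=4, item=22
  n=5, item=8

Final answer: 5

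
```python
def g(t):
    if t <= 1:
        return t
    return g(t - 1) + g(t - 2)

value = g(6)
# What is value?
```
Call trace (a repeated sub-call is expanded the first time; later identical calls just restate its return value):
g(t=6)
  g(t=5)
    g(t=4)
      g(t=3)
        g(t=2)
          g(t=1)
          -> return 1
          g(t=0)
          -> return 0
        -> return 1
        g(t=1)
        -> return 1
      -> return 2
      g(t=2) -> return 1  (same call as traced above)
    -> return 3
    g(t=3) -> return 2  (same call as traced above)
  -> return 5
  g(t=4) -> return 3  (same call as traced above)
-> return 8

Final answer: 8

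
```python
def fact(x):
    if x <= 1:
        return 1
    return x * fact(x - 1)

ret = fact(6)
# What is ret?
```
Call trace:
fact(x=6)
  fact(x=5)
    fact(x=4)
      fact(x=3)
        fact(x=2)
          fact(x=1)
          -> return 1
        -> return 2
      -> return 6
    -> return 24
  -> return 120
-> return 720

Final answer: 720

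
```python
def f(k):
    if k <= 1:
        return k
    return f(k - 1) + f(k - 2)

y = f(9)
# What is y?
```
Call trace (a repeated sub-call is expanded the first time; later identical calls just restate its return value):
f(k=9)
  f(k=8)
    f(k=7)
      f(k=6)
        f(k=5)
          f(k=4)
            f(k=3)
              f(k=2)
                f(k=1)
                -> return 1
                f(k=0)
                -> return 0
              -> return 1
              f(k=1)
              -> return 1
            -> return 2
            f(k=2) -> return 1  (same call as traced above)
          -> return 3
          f(k=3) -> return 2  (same call as traced above)
        -> return 5
        f(k=4) -> return 3  (same call as traced above)
      -> return 8
      f(k=5) -> return 5  (same call as traced above)
    -> return 13
    f(k=6) -> return 8  (same call as traced above)
  -> return 21
  f(k=7) -> return 13  (same call as traced above)
-> return 34

Final answer: 34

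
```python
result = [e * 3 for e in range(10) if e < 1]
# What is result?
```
Trace:
  e=0
  e=1
  e=2
  e=3
  e=4
  e=5
  e=6
  e=7
  e=8
  e=9
  result=[0]

Final answer: [0]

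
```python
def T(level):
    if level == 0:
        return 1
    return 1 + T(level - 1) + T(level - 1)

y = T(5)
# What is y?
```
Call trace (a repeated sub-call is expanded the first time; later identical calls just restate its return value):
T(level=5)
  T(level=4)
    T(level=3)
      T(level=2)
        T(level=1)
          T(level=0)
          -> return 1
          T(level=0)
          -> return 1
        -> return 3
        T(level=1) -> return 3  (same call as traced above)
      -> return 7
      T(level=2) -> return 7  (same call as traced above)
    -> return 15
    T(level=3) -> return 15  (same call as traced above)
  -> return 31
  T(level=4) -> return 31  (same call as traced above)
-> return 63

Final answer: 63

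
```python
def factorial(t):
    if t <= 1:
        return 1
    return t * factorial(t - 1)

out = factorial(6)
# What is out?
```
Call trace:
factorial(t=6)
  factorial(t=5)
    factorial(t=4)
      factorial(t=3)
        factorial(t=2)
          factorial(t=1)
          -> return 1
        -> return 2
      -> return 6
    -> return 24
  -> return 120
-> return 720

Final answer: 720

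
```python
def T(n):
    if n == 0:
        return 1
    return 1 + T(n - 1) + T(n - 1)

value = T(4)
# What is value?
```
Call trace (a repeated sub-call is expanded the first time; later identical calls just restate its return value):
T(n=4)
  T(n=3)
    T(n=2)
      T(n=1)
        T(n=0)
        -> return 1
        T(n=0)
        -> return 1
      -> return 3
      T(n=1) -> return 3  (same call as traced above)
    -> return 7
    T(n=2) -> return 7  (same call as traced above)
  -> return 15
  T(n=3) -> return 15  (same call as traced above)
-> return 31

Final answer: 31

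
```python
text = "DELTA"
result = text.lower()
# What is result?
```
Trace:
  text='DELTA'
  text='DELTA', result='delta'

Final answer: 'delta'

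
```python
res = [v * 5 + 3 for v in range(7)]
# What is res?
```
Trace:
  v=0
  v=1
  v=2
  v=3
  v=4
  v=5
  v=6
  res=[3, 8, 13, 18, 23, 28, 33]

Final answer: [3, 8, 13, 18, 23, 28, 33]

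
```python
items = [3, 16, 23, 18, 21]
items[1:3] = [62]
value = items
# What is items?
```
Trace:
  items=[3, 16, 23, 18, 21]
  items=[3, 62, 18, 21]
  items=[3, 62, 18, 21], value=[3, 62, 18, 21]

Final answer: [3, 62, 18, 21]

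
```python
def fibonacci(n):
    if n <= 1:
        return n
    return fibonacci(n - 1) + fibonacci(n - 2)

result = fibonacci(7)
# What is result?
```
Call trace (a repeated sub-call is expanded the first time; later identical calls just restate its return value):
fibonacci(n=7)
  fibonacci(n=6)
    fibonacci(n=5)
      fibonacci(n=4)
        fibonacci(n=3)
          fibonacci(n=2)
            fibonacci(n=1)
            -> return 1
            fibonacci(n=0)
            -> return 0
          -> return 1
          fibonacci(n=1)
          -> return 1
        -> return 2
        fibonacci(n=2) -> return 1  (same call as traced above)
      -> return 3
      fibonacci(n=3) -> return 2  (same call as traced above)
    -> return 5
    fibonacci(n=4) -> return 3  (same call as traced above)
  -> return 8
  fibonacci(n=5) -> return 5  (same call as traced above)
-> return 13

Final answer: 13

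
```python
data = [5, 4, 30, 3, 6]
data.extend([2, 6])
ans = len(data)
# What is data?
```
Trace:
  data=[5, 4, 30, 3, 6]
  data=[5, 4, 30, 3, 6, 2, 6]
  data=[5, 4, 30, 3, 6, 2, 6], ans=7

Final answer: [5, 4, 30, 3, 6, 2, 6]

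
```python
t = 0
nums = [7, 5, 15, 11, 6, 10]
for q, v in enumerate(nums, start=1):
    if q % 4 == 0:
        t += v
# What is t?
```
Trace:
  t=0
  t=0, q=1, v=7
  t=0, q=2, v=5
  t=0, q=3, v=15
  t=11, q=4, v=11
  t=11, q=5, v=6
  t=11, q=6, v=10

Final answer: 11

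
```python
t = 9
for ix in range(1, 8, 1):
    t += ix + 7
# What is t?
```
Trace:
  t=9
  t=17, ix=1
  t=26, ix=2
  t=36, ix=3
  t=47, ix=4
  t=59, ix=5
  t=72, ix=6
  t=86, ix=7

Final answer: 86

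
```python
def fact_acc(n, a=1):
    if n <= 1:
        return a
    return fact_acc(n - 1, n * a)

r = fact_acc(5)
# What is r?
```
Call trace:
fact_acc(n=5, a=1)
  fact_acc(n=4, a=5)
    fact_acc(n=3, a=20)
      fact_acc(n=2, a=60)
        fact_acc(n=1, a=120)
        -> return 120
      -> return 120
    -> return 120
  -> return 120
-> return 120

Final answer: 120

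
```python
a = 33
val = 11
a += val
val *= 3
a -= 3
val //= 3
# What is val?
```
Trace:
  a=33
  a=33, val=11
  a=44, val=11
  a=44, val=33
  a=41, val=33
  a=41, val=11

Final answer: 11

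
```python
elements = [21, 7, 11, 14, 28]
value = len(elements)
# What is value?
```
Trace:
  elements=[21, 7, 11, 14, 28]
  elements=[21, 7, 11, 14, 28], value=5

Final answer: 5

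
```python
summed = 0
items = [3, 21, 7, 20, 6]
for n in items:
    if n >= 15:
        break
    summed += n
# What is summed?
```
Trace:
  summed=0
  summed=3, n=3
  summed=3, n=21

Final answer: 3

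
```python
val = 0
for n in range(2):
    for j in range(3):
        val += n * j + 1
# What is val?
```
Trace:
  val=0
  val=1, n=0, j=0
  val=2, n=0, j=1
  val=3, n=0, j=2
  val=4, n=1, j=0
  val=6, n=1, j=1
  val=9, n=1, j=2

Final answer: 9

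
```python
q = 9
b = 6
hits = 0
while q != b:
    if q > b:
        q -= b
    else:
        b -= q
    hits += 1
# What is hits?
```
Trace:
  q=9
  q=9, b=6
  q=9, b=6, hits=0
  q=3, b=6, hits=1
  q=3, b=3, hits=2

Final answer: 2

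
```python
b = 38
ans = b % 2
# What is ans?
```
Trace:
  b=38
  b=38, ans=0

Final answer: 0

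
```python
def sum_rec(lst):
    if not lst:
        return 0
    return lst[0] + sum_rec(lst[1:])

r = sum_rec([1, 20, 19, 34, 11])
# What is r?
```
Call trace:
sum_rec(lst=[1, 20, 19, 34, 11])
  sum_rec(lst=[20, 19, 34, 11])
    sum_rec(lst=[19, 34, 11])
      sum_rec(lst=[34, 11])
        sum_rec(lst=[11])
          sum_rec(lst=[])
          -> return 0
        -> return 11
      -> return 45
    -> return 64
  -> return 84
-> return 85

Final answer: 85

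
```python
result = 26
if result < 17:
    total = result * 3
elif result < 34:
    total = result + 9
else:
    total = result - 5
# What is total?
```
Trace:
  result=26
  result=26, total=35

Final answer: 35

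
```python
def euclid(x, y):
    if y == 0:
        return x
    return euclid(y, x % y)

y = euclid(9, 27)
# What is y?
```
Call trace:
euclid(x=9, y=27)
  euclid(x=27, y=9)
    euclid(x=9, y=0)
    -> return 9
  -> return 9
-> return 9

Final answer: 9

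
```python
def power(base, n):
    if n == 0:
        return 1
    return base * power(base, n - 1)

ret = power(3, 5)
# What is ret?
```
Call trace:
power(base=3, n=5)
  power(base=3, n=4)
    power(base=3, n=3)
      power(base=3, n=2)
        power(base=3, n=1)
          power(base=3, n=0)
          -> return 1
        -> return 3
      -> return 9
    -> return 27
  -> return 81
-> return 243

Final answer: 243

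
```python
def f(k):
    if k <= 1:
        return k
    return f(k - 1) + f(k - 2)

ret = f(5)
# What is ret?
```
Call trace (a repeated sub-call is expanded the first time; later identical calls just restate its return value):
f(k=5)
  f(k=4)
    f(k=3)
      f(k=2)
        f(k=1)
        -> return 1
        f(k=0)
        -> return 0
      -> return 1
      f(k=1)
      -> return 1
    -> return 2
    f(k=2) -> return 1  (same call as traced above)
  -> return 3
  f(k=3) -> return 2  (same call as traced above)
-> return 5

Final answer: 5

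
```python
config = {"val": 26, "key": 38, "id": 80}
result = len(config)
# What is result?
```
Trace:
  config={'val': 26, 'key': 38, 'id': 80}
  config={'val': 26, 'key': 38, 'id': 80}, result=3

Final answer: 3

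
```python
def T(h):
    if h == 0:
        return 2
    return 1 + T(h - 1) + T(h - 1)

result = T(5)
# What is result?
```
Call trace (a repeated sub-call is expanded the first time; later identical calls just restate its return value):
T(h=5)
  T(h=4)
    T(h=3)
      T(h=2)
        T(h=1)
          T(h=0)
          -> return 2
          T(h=0)
          -> return 2
        -> return 5
        T(h=1) -> return 5  (same call as traced above)
      -> return 11
      T(h=2) -> return 11  (same call as traced above)
    -> return 23
    T(h=3) -> return 23  (same call as traced above)
  -> return 47
  T(h=4) -> return 47  (same call as traced above)
-> return 95

Final answer: 95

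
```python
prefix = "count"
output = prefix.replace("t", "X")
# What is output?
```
Trace:
  prefix='count'
  prefix='count', output='counX'

Final answer: 'counX'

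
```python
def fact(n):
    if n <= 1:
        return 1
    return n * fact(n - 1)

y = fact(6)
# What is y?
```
Call trace:
fact(n=6)
  fact(n=5)
    fact(n=4)
      fact(n=3)
        fact(n=2)
          fact(n=1)
          -> return 1
        -> return 2
      -> return 6
    -> return 24
  -> return 120
-> return 720

Final answer: 720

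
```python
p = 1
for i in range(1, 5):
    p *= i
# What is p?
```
Trace:
  p=1
  p=1, i=1
  p=2, i=2
  p=6, i=3
  p=24, i=4

Final answer: 24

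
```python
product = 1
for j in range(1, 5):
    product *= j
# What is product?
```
Trace:
  product=1
  product=1, j=1
  product=2, j=2
  product=6, j=3
  product=24, j=4

Final answer: 24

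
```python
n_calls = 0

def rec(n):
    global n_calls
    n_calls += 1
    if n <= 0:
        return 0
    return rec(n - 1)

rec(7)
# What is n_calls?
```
Call trace:
rec(n=7)
  rec(n=6)
    rec(n=5)
      rec(n=4)
        rec(n=3)
          rec(n=2)
            rec(n=1)
              rec(n=0)
              -> return 0
            -> return 0
          -> return 0
        -> return 0
      -> return 0
    -> return 0
  -> return 0
-> return 0

n_calls is incremented once per call. rec is entered once for each n = 7, 6, 5, 4, 3, 2, 1, 0 (the n <= 0 call returns without recursing), i.e. 7 + 1 calls.
n_calls = 8

Final answer: 8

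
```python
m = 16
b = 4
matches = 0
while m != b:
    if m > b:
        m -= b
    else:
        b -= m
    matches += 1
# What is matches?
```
Trace:
  m=16
  m=16, b=4
  m=16, b=4, matches=0
  m=12, b=4, matches=1
  m=8, b=4, matches=2
  m=4, b=4, matches=3

Final answer: 3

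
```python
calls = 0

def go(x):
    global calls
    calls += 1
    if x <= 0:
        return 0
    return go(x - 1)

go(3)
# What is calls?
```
Call trace:
go(x=3)
  go(x=2)
    go(x=1)
      go(x=0)
      -> return 0
    -> return 0
  -> return 0
-> return 0

calls is incremented once per call. go is entered once for each x = 3, 2, 1, 0 (the x <= 0 call returns without recursing), i.e. 3 + 1 calls.
calls = 4

Final answer: 4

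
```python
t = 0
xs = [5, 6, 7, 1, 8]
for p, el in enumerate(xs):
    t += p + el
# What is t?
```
Trace:
  t=0
  t=5, p=0, el=5
  t=12, p=1, el=6
  t=21, p=2, el=7
  t=25, p=3, el=1
  t=37, p=4, el=8

Final answer: 37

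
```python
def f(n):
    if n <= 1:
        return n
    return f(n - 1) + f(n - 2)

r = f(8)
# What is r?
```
Call trace (a repeated sub-call is expanded the first time; later identical calls just restate its return value):
f(n=8)
  f(n=7)
    f(n=6)
      f(n=5)
        f(n=4)
          f(n=3)
            f(n=2)
              f(n=1)
              -> return 1
              f(n=0)
              -> return 0
            -> return 1
            f(n=1)
            -> return 1
          -> return 2
          f(n=2) -> return 1  (same call as traced above)
        -> return 3
        f(n=3) -> return 2  (same call as traced above)
      -> return 5
      f(n=4) -> return 3  (same call as traced above)
    -> return 8
    f(n=5) -> return 5  (same call as traced above)
  -> return 13
  f(n=6) -> return 8  (same call as traced above)
-> return 21

Final answer: 21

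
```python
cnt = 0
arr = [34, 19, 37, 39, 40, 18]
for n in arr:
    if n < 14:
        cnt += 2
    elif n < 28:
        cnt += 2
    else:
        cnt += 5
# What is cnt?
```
Trace:
  cnt=0
  cnt=5, n=34
  cnt=7, n=19
  cnt=12, n=37
  cnt=17, n=39
  cnt=22, n=40
  cnt=24, n=18

Final answer: 24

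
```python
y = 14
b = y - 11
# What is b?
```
Trace:
  y=14
  y=14, b=3

Final answer: 3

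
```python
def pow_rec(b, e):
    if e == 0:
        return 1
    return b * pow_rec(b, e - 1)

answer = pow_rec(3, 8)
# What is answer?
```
Call trace:
pow_rec(b=3, e=8)
  pow_rec(b=3, e=7)
    pow_rec(b=3, e=6)
      pow_rec(b=3, e=5)
        pow_rec(b=3, e=4)
          pow_rec(b=3, e=3)
            pow_rec(b=3, e=2)
              pow_rec(b=3, e=1)
                pow_rec(b=3, e=0)
                -> return 1
              -> return 3
            -> return 9
          -> return 27
        -> return 81
      -> return 243
    -> return 729
  -> return 2187
-> return 6561

Final answer: 6561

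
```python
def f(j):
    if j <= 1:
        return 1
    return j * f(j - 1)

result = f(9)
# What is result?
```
Call trace:
f(j=9)
  f(j=8)
    f(j=7)
      f(j=6)
        f(j=5)
          f(j=4)
            f(j=3)
              f(j=2)
                f(j=1)
                -> return 1
              -> return 2
            -> return 6
          -> return 24
        -> return 120
      -> return 720
    -> return 5040
  -> return 40320
-> return 362880

Final answer: 362880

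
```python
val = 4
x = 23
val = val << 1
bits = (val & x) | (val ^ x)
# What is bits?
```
Trace:
  val=4
  val=4, x=23
  val=8, x=23
  val=8, x=23, bits=31

Final answer: 31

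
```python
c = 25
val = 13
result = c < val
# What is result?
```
Trace:
  c=25
  c=25, val=13
  c=25, val=13, result=False

Final answer: False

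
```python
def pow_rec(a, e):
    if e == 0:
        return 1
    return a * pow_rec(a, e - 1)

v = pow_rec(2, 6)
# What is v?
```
Call trace:
pow_rec(a=2, e=6)
  pow_rec(a=2, e=5)
    pow_rec(a=2, e=4)
      pow_rec(a=2, e=3)
        pow_rec(a=2, e=2)
          pow_rec(a=2, e=1)
            pow_rec(a=2, e=0)
            -> return 1
          -> return 2
        -> return 4
      -> return 8
    -> return 16
  -> return 32
-> return 64

Final answer: 64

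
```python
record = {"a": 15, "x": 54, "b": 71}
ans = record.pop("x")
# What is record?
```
Trace:
  record={'a': 15, 'x': 54, 'b': 71}
  record={'a': 15, 'b': 71}, ans=54

Final answer: {'a': 15, 'b': 71}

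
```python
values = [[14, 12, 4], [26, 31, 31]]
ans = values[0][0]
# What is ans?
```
Trace:
  values=[[14, 12, 4], [26, 31, 31]]
  values=[[14, 12, 4], [26, 31, 31]], ans=14

Final answer: 14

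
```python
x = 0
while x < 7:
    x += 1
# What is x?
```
Trace:
  x=0
  x=1
  x=2
  x=3
  x=4
  x=5
  x=6
  x=7

Final answer: 7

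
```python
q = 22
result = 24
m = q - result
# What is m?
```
Trace:
  q=22
  q=22, result=24
  q=22, result=24, m=-2

Final answer: -2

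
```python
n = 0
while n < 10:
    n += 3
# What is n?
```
Trace:
  n=0
  n=3
  n=6
  n=9
  n=12

Final answer: 12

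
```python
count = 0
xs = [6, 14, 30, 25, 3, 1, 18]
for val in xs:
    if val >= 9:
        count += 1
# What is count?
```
Trace:
  count=0
  count=0, val=6
  count=1, val=14
  count=2, val=30
  count=3, val=25
  count=3, val=3
  count=3, val=1
  count=4, val=18

Final answer: 4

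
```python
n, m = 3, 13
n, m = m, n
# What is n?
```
Trace:
  n=3, m=13
  n=13, m=3

Final answer: 13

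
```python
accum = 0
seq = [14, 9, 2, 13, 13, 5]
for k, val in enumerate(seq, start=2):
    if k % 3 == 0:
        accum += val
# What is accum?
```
Trace:
  accum=0
  accum=0, k=2, val=14
  accum=9, k=3, val=9
  accum=9, k=4, val=2
  accum=9, k=5, val=13
  accum=22, k=6, val=13
  accum=22, k=7, val=5

Final answer: 22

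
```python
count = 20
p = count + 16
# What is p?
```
Trace:
  count=20
  count=20, p=36

Final answer: 36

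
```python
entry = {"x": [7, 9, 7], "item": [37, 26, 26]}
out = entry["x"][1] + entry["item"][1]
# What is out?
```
Trace:
  entry={'x': [7, 9, 7], 'item': [37, 26, 26]}
  entry={'x': [7, 9, 7], 'item': [37, 26, 26]}, out=35

Final answer: 35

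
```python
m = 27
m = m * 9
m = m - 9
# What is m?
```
Trace:
  m=27
  m=243
  m=234

Final answer: 234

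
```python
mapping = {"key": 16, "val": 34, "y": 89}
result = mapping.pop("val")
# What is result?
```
Trace:
  mapping={'key': 16, 'val': 34, 'y': 89}
  mapping={'key': 16, 'y': 89}, result=34

Final answer: 34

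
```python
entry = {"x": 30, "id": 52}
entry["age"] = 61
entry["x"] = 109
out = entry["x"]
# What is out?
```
Trace:
  entry={'x': 30, 'id': 52}
  entry={'x': 30, 'id': 52, 'age': 61}
  entry={'x': 109, 'id': 52, 'age': 61}
  entry={'x': 109, 'id': 52, 'age': 61}, out=109

Final answer: 109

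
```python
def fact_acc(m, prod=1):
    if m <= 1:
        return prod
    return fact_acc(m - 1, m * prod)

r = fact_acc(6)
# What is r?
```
Call trace:
fact_acc(m=6, prod=1)
  fact_acc(m=5, prod=6)
    fact_acc(m=4, prod=30)
      fact_acc(m=3, prod=120)
        fact_acc(m=2, prod=360)
          fact_acc(m=1, prod=720)
          -> return 720
        -> return 720
      -> return 720
    -> return 720
  -> return 720
-> return 720

Final answer: 720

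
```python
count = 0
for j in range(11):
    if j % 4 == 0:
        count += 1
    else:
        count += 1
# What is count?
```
Trace:
  count=0
  count=1, j=0
  count=2, j=1
  count=3, j=2
  count=4, j=3
  count=5, j=4
  count=6, j=5
  count=7, j=6
  count=8, j=7
  count=9, j=8
  count=10, j=9
  count=11, j=10

Final answer: 11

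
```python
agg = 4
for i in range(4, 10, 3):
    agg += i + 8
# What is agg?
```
Trace:
  agg=4
  agg=16, i=4
  agg=31, i=7

Final answer: 31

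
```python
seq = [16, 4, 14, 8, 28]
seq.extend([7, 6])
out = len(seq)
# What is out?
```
Trace:
  seq=[16, 4, 14, 8, 28]
  seq=[16, 4, 14, 8, 28, 7, 6]
  seq=[16, 4, 14, 8, 28, 7, 6], out=7

Final answer: 7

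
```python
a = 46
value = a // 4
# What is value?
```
Trace:
  a=46
  a=46, value=11

Final answer: 11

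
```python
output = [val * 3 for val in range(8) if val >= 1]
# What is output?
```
Trace:
  val=0
  val=1
  val=2
  val=3
  val=4
  val=5
  val=6
  val=7
  output=[3, 6, 9, 12, 15, 18, 21]

Final answer: [3, 6, 9, 12, 15, 18, 21]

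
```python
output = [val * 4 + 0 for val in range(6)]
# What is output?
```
Trace:
  val=0
  val=1
  val=2
  val=3
  val=4
  val=5
  output=[0, 4, 8, 12, 16, 20]

Final answer: [0, 4, 8, 12, 16, 20]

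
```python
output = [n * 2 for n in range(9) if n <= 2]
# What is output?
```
Trace:
  n=0
  n=1
  n=2
  n=3
  n=4
  n=5
  n=6
  n=7
  n=8
  output=[0, 2, 4]

Final answer: [0, 2, 4]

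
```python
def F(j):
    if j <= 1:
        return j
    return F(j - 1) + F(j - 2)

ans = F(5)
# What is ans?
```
Call trace (a repeated sub-call is expanded the first time; later identical calls just restate its return value):
F(j=5)
  F(j=4)
    F(j=3)
      F(j=2)
        F(j=1)
        -> return 1
        F(j=0)
        -> return 0
      -> return 1
      F(j=1)
      -> return 1
    -> return 2
    F(j=2) -> return 1  (same call as traced above)
  -> return 3
  F(j=3) -> return 2  (same call as traced above)
-> return 5

Final answer: 5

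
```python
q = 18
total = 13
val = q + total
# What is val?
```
Trace:
  q=18
  q=18, total=13
  q=18, total=13, val=31

Final answer: 31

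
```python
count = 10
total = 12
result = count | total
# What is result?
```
Trace:
  count=10
  count=10, total=12
  count=10, total=12, result=14

Final answer: 14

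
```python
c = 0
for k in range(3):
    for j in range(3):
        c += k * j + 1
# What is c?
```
Trace:
  c=0
  c=1, k=0, j=0
  c=2, k=0, j=1
  c=3, k=0, j=2
  c=4, k=1, j=0
  c=6, k=1, j=1
  c=9, k=1, j=2
  c=10, k=2, j=0
  c=13, k=2, j=1
  c=18, k=2, j=2

Final answer: 18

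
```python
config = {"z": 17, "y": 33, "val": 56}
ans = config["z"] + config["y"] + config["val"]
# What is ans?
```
Trace:
  config={'z': 17, 'y': 33, 'val': 56}
  config={'z': 17, 'y': 33, 'val': 56}, ans=106

Final answer: 106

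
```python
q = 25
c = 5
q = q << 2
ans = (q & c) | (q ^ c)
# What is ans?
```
Trace:
  q=25
  q=25, c=5
  q=100, c=5
  q=100, c=5, ans=101

Final answer: 101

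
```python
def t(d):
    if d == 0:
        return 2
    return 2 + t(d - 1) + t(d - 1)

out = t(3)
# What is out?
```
Call trace (a repeated sub-call is expanded the first time; later identical calls just restate its return value):
t(d=3)
  t(d=2)
    t(d=1)
      t(d=0)
      -> return 2
      t(d=0)
      -> return 2
    -> return 6
    t(d=1) -> return 6  (same call as traced above)
  -> return 14
  t(d=2) -> return 14  (same call as traced above)
-> return 30

Final answer: 30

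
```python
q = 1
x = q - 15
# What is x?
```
Trace:
  q=1
  q=1, x=-14

Final answer: -14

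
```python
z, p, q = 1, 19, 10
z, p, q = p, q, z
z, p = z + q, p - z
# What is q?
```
Trace:
  z=1, p=19, q=10
  z=19, p=10, q=1
  z=20, p=-9, q=1

Final answer: 1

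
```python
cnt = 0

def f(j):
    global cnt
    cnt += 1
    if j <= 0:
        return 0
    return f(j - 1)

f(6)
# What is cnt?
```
Call trace:
f(j=6)
  f(j=5)
    f(j=4)
      f(j=3)
        f(j=2)
          f(j=1)
            f(j=0)
            -> return 0
          -> return 0
        -> return 0
      -> return 0
    -> return 0
  -> return 0
-> return 0

cnt is incremented once per call. f is entered once for each j = 6, 5, 4, 3, 2, 1, 0 (the j <= 0 call returns without recursing), i.e. 6 + 1 calls.
cnt = 7

Final answer: 7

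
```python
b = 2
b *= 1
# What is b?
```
Trace:
  b=2
  b=2

Final answer: 2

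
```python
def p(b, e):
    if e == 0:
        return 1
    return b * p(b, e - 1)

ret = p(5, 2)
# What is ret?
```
Call trace:
p(b=5, e=2)
  p(b=5, e=1)
    p(b=5, e=0)
    -> return 1
  -> return 5
-> return 25

Final answer: 25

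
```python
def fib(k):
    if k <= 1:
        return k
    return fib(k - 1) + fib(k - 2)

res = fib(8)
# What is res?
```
Call trace (a repeated sub-call is expanded the first time; later identical calls just restate its return value):
fib(k=8)
  fib(k=7)
    fib(k=6)
      fib(k=5)
        fib(k=4)
          fib(k=3)
            fib(k=2)
              fib(k=1)
              -> return 1
              fib(k=0)
              -> return 0
            -> return 1
            fib(k=1)
            -> return 1
          -> return 2
          fib(k=2) -> return 1  (same call as traced above)
        -> return 3
        fib(k=3) -> return 2  (same call as traced above)
      -> return 5
      fib(k=4) -> return 3  (same call as traced above)
    -> return 8
    fib(k=5) -> return 5  (same call as traced above)
  -> return 13
  fib(k=6) -> return 8  (same call as traced above)
-> return 21

Final answer: 21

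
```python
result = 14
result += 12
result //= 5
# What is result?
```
Trace:
  result=14
  result=26
  result=5

Final answer: 5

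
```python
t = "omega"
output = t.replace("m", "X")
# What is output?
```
Trace:
  t='omega'
  t='omega', output='oXega'

Final answer: 'oXega'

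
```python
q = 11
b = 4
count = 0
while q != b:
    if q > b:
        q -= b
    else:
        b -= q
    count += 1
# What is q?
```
Trace:
  q=11
  q=11, b=4
  q=11, b=4, count=0
  q=7, b=4, count=1
  q=3, b=4, count=2
  q=3, b=1, count=3
  q=2, b=1, count=4
  q=1, b=1, count=5

Final answer: 1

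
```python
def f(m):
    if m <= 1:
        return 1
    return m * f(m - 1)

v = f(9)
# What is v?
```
Call trace:
f(m=9)
  f(m=8)
    f(m=7)
      f(m=6)
        f(m=5)
          f(m=4)
            f(m=3)
              f(m=2)
                f(m=1)
                -> return 1
              -> return 2
            -> return 6
          -> return 24
        -> return 120
      -> return 720
    -> return 5040
  -> return 40320
-> return 362880

Final answer: 362880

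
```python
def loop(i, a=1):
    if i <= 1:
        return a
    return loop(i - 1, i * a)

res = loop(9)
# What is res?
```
Call trace:
loop(i=9, a=1)
  loop(i=8, a=9)
    loop(i=7, a=72)
      loop(i=6, a=504)
        loop(i=5, a=3024)
          loop(i=4, a=15120)
            loop(i=3, a=60480)
              loop(i=2, a=181440)
                loop(i=1, a=362880)
                -> return 362880
              -> return 362880
            -> return 362880
          -> return 362880
        -> return 362880
      -> return 362880
    -> return 362880
  -> return 362880
-> return 362880

Final answer: 362880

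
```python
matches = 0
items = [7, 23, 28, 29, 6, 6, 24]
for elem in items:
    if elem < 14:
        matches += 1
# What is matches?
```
Trace:
  matches=0
  matches=1, elem=7
  matches=1, elem=23
  matches=1, elem=28
  matches=1, elem=29
  matches=2, elem=6
  matches=3, elem=6
  matches=3, elem=24

Final answer: 3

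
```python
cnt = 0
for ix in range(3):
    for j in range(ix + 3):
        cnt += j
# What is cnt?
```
Trace:
  cnt=0
  cnt=0, ix=0, j=0
  cnt=1, ix=0, j=1
  cnt=3, ix=0, j=2
  cnt=3, ix=1, j=0
  cnt=4, ix=1, j=1
  cnt=6, ix=1, j=2
  cnt=9, ix=1, j=3
  cnt=9, ix=2, j=0
  cnt=10, ix=2, j=1
  cnt=12, ix=2, j=2
  cnt=15, ix=2, j=3
  cnt=19, ix=2, j=4

Final answer: 19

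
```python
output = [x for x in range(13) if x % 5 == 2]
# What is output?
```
Trace:
  x=0
  x=1
  x=2
  x=3
  x=4
  x=5
  x=6
  x=7
  x=8
  x=9
  x=10
  x=11
  x=12
  output=[2, 7, 12]

Final answer: [2, 7, 12]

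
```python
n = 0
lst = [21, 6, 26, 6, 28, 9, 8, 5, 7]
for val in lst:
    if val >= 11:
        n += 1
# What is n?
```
Trace:
  n=0
  n=1, val=21
  n=1, val=6
  n=2, val=26
  n=2, val=6
  n=3, val=28
  n=3, val=9
  n=3, val=8
  n=3, val=5
  n=3, val=7

Final answer: 3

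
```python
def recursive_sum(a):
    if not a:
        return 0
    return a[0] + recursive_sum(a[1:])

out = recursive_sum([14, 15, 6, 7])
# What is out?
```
Call trace:
recursive_sum(a=[14, 15, 6, 7])
  recursive_sum(a=[15, 6, 7])
    recursive_sum(a=[6, 7])
      recursive_sum(a=[7])
        recursive_sum(a=[])
        -> return 0
      -> return 7
    -> return 13
  -> return 28
-> return 42

Final answer: 42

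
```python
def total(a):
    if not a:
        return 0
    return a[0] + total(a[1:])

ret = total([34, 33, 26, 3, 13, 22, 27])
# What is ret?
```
Call trace:
total(a=[34, 33, 26, 3, 13, 22, 27])
  total(a=[33, 26, 3, 13, 22, 27])
    total(a=[26, 3, 13, 22, 27])
      total(a=[3, 13, 22, 27])
        total(a=[13, 22, 27])
          total(a=[22, 27])
            total(a=[27])
              total(a=[])
              -> return 0
            -> return 27
          -> return 49
        -> return 62
      -> return 65
    -> return 91
  -> return 124
-> return 158

Final answer: 158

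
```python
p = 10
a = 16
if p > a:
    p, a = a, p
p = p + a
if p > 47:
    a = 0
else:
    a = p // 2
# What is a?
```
Trace:
  p=10
  p=10, a=16
  p=10, a=16
  p=26, a=16
  p=26, a=13

Final answer: 13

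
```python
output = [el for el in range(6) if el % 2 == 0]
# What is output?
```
Trace:
  el=0
  el=1
  el=2
  el=3
  el=4
  el=5
  output=[0, 2, 4]

Final answer: [0, 2, 4]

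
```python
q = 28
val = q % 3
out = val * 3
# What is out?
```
Trace:
  q=28
  q=28, val=1
  q=28, val=1, out=3

Final answer: 3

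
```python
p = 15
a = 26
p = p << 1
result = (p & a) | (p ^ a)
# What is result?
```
Trace:
  p=15
  p=15, a=26
  p=30, a=26
  p=30, a=26, result=30

Final answer: 30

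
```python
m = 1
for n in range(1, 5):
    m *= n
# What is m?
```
Trace:
  m=1
  m=1, n=1
  m=2, n=2
  m=6, n=3
  m=24, n=4

Final answer: 24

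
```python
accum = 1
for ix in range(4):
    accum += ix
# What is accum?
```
Trace:
  accum=1
  accum=1, ix=0
  accum=2, ix=1
  accum=4, ix=2
  accum=7, ix=3

Final answer: 7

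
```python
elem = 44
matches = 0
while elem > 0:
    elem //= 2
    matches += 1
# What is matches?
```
Trace:
  elem=44
  elem=44, matches=0
  elem=22, matches=1
  elem=11, matches=2
  elem=5, matches=3
  elem=2, matches=4
  elem=1, matches=5
  elem=0, matches=6

Final answer: 6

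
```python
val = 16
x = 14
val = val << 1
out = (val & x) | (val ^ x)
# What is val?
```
Trace:
  val=16
  val=16, x=14
  val=32, x=14
  val=32, x=14, out=46

Final answer: 32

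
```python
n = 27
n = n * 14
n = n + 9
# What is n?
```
Trace:
  n=27
  n=378
  n=387

Final answer: 387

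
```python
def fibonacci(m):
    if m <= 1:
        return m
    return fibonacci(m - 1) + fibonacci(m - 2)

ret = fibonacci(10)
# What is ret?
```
Call trace (a repeated sub-call is expanded the first time; later identical calls just restate its return value):
fibonacci(m=10)
  fibonacci(m=9)
    fibonacci(m=8)
      fibonacci(m=7)
        fibonacci(m=6)
          fibonacci(m=5)
            fibonacci(m=4)
              fibonacci(m=3)
                fibonacci(m=2)
                  fibonacci(m=1)
                  -> return 1
                  fibonacci(m=0)
                  -> return 0
                -> return 1
                fibonacci(m=1)
                -> return 1
              -> return 2
              fibonacci(m=2) -> return 1  (same call as traced above)
            -> return 3
            fibonacci(m=3) -> return 2  (same call as traced above)
          -> return 5
          fibonacci(m=4) -> return 3  (same call as traced above)
        -> return 8
        fibonacci(m=5) -> return 5  (same call as traced above)
      -> return 13
      fibonacci(m=6) -> return 8  (same call as traced above)
    -> return 21
    fibonacci(m=7) -> return 13  (same call as traced above)
  -> return 34
  fibonacci(m=8) -> return 21  (same call as traced above)
-> return 55

Final answer: 55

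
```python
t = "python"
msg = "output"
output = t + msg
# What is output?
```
Trace:
  t='python'
  t='python', msg='output'
  t='python', msg='output', output='pythonoutput'

Final answer: 'pythonoutput'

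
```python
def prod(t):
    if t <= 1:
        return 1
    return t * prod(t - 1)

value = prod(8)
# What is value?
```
Call trace:
prod(t=8)
  prod(t=7)
    prod(t=6)
      prod(t=5)
        prod(t=4)
          prod(t=3)
            prod(t=2)
              prod(t=1)
              -> return 1
            -> return 2
          -> return 6
        -> return 24
      -> return 120
    -> return 720
  -> return 5040
-> return 40320

Final answer: 40320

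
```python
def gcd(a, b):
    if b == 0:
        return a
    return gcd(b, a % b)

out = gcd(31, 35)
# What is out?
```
Call trace:
gcd(a=31, b=35)
  gcd(a=35, b=31)
    gcd(a=31, b=4)
      gcd(a=4, b=3)
        gcd(a=3, b=1)
          gcd(a=1, b=0)
          -> return 1
        -> return 1
      -> return 1
    -> return 1
  -> return 1
-> return 1

Final answer: 1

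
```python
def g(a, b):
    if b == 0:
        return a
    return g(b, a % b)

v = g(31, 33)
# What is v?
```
Call trace:
g(a=31, b=33)
  g(a=33, b=31)
    g(a=31, b=2)
      g(a=2, b=1)
        g(a=1, b=0)
        -> return 1
      -> return 1
    -> return 1
  -> return 1
-> return 1

Final answer: 1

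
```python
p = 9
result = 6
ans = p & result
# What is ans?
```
Trace:
  p=9
  p=9, result=6
  p=9, result=6, ans=0

Final answer: 0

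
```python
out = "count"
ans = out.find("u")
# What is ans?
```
Trace:
  out='count'
  out='count', ans=2

Final answer: 2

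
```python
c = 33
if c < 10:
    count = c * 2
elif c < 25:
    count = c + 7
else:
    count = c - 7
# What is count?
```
Trace:
  c=33
  c=33, count=26

Final answer: 26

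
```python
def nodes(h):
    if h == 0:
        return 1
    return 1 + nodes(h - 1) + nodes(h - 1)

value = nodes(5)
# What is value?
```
Call trace (a repeated sub-call is expanded the first time; later identical calls just restate its return value):
nodes(h=5)
  nodes(h=4)
    nodes(h=3)
      nodes(h=2)
        nodes(h=1)
          nodes(h=0)
          -> return 1
          nodes(h=0)
          -> return 1
        -> return 3
        nodes(h=1) -> return 3  (same call as traced above)
      -> return 7
      nodes(h=2) -> return 7  (same call as traced above)
    -> return 15
    nodes(h=3) -> return 15  (same call as traced above)
  -> return 31
  nodes(h=4) -> return 31  (same call as traced above)
-> return 63

Final answer: 63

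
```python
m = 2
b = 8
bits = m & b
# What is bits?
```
Trace:
  m=2
  m=2, b=8
  m=2, b=8, bits=0

Final answer: 0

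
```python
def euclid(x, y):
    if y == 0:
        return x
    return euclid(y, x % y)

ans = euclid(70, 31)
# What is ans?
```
Call trace:
euclid(x=70, y=31)
  euclid(x=31, y=8)
    euclid(x=8, y=7)
      euclid(x=7, y=1)
        euclid(x=1, y=0)
        -> return 1
      -> return 1
    -> return 1
  -> return 1
-> return 1

Final answer: 1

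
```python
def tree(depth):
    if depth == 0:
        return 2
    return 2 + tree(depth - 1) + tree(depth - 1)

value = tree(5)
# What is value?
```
Call trace (a repeated sub-call is expanded the first time; later identical calls just restate its return value):
tree(depth=5)
  tree(depth=4)
    tree(depth=3)
      tree(depth=2)
        tree(depth=1)
          tree(depth=0)
          -> return 2
          tree(depth=0)
          -> return 2
        -> return 6
        tree(depth=1) -> return 6  (same call as traced above)
      -> return 14
      tree(depth=2) -> return 14  (same call as traced above)
    -> return 30
    tree(depth=3) -> return 30  (same call as traced above)
  -> return 62
  tree(depth=4) -> return 62  (same call as traced above)
-> return 126

Final answer: 126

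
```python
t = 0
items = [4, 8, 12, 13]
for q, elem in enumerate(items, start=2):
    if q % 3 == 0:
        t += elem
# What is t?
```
Trace:
  t=0
  t=0, q=2, elem=4
  t=8, q=3, elem=8
  t=8, q=4, elem=12
  t=8, q=5, elem=13

Final answer: 8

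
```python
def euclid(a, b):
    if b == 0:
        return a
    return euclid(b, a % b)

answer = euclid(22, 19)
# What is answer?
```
Call trace:
euclid(a=22, b=19)
  euclid(a=19, b=3)
    euclid(a=3, b=1)
      euclid(a=1, b=0)
      -> return 1
    -> return 1
  -> return 1
-> return 1

Final answer: 1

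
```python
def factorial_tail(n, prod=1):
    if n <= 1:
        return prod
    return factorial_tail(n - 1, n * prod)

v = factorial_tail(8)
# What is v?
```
Call trace:
factorial_tail(n=8, prod=1)
  factorial_tail(n=7, prod=8)
    factorial_tail(n=6, prod=56)
      factorial_tail(n=5, prod=336)
        factorial_tail(n=4, prod=1680)
          factorial_tail(n=3, prod=6720)
            factorial_tail(n=2, prod=20160)
              factorial_tail(n=1, prod=40320)
              -> return 40320
            -> return 40320
          -> return 40320
        -> return 40320
      -> return 40320
    -> return 40320
  -> return 40320
-> return 40320

Final answer: 40320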